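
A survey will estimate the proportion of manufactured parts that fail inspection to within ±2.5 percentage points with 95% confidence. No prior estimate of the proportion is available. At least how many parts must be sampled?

For a proportion with margin E = 0.025 at 95% confidence, z = 1.960.
With no prior estimate, use p = 0.5, which maximizes p(1−p) at 0.25.
n = 0.25 × (z/E)² = 0.25 × (1.960/0.025)² = 1536.64
Round up: n = 1537.

n = 1537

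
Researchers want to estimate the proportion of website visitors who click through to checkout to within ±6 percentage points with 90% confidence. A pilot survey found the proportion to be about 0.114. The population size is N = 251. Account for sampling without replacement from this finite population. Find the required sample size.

For a proportion with margin E = 0.06 at 90% confidence, z = 1.645.
n = p̂(1−p̂)(z/E)² = 0.114 × 0.886 × (1.645/0.06)² = 75.92 — call this n₀.
Finite-population correction with N = 251: n = n₀ / (1 + (n₀−1)/N) = 75.92 / 1.298 = 58.49
Round up: n = 59.

59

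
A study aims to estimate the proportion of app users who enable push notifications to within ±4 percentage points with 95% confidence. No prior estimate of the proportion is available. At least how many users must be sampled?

601

For a proportion with margin E = 0.04 at 95% confidence, z = 1.960.
With no prior estimate, use p = 0.5, which maximizes p(1−p) at 0.25.
n = 0.25 × (z/E)² = 0.25 × (1.960/0.04)² = 600.25
Round up: n = 601.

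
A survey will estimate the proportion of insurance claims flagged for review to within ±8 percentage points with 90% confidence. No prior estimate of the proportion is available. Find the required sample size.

For a proportion with margin E = 0.08 at 90% confidence, z = 1.645.
With no prior estimate, use p = 0.5, which maximizes p(1−p) at 0.25.
n = 0.25 × (z/E)² = 0.25 × (1.645/0.08)² = 105.70
Round up: n = 106.

n = 106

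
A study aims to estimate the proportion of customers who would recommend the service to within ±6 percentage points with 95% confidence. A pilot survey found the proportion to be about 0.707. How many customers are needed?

For a proportion with margin E = 0.06 at 95% confidence, z = 1.960.
n = p̂(1−p̂)(z/E)² = 0.707 × 0.293 × (1.960/0.06)² = 221.05
Round up: n = 222.

222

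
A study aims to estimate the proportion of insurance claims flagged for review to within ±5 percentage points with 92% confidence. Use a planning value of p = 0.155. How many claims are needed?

For a proportion with margin E = 0.05 at 92% confidence, z = 1.751.
n = p̂(1−p̂)(z/E)² = 0.155 × 0.845 × (1.751/0.05)² = 160.63
Round up: n = 161.

161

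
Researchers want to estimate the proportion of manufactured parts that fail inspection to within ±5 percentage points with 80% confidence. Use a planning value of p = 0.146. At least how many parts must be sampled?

82

For a proportion with margin E = 0.05 at 80% confidence, z = 1.282.
n = p̂(1−p̂)(z/E)² = 0.146 × 0.854 × (1.282/0.05)² = 81.97
Round up: n = 82.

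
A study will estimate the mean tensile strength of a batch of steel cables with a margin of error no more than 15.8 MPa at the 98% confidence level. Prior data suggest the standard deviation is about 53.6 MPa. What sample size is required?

For a mean, the margin of error is E = z·σ/√n, so n = (zσ/E)².
At 98% confidence, z = 2.326.
n = (2.326 × 53.6 / 15.8)² = 62.26
Round up: n = 63.

63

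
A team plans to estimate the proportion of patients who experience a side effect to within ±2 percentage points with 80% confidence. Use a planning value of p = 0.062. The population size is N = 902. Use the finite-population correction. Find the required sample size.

190

For a proportion with margin E = 0.02 at 80% confidence, z = 1.282.
n = p̂(1−p̂)(z/E)² = 0.062 × 0.938 × (1.282/0.02)² = 238.95 — call this n₀.
Finite-population correction with N = 902: n = n₀ / (1 + (n₀−1)/N) = 238.95 / 1.264 = 189.04
Round up: n = 190.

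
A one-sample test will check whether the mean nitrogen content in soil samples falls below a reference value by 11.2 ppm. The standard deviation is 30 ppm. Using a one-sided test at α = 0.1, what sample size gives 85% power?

For a one-sample z-test, n = ((z_α + z_β)·σ/δ)².
z_α = 1.282 (one-sided α = 0.1); z_β = 1.036 (power 85% → β = 0.15).
n = (2.318 × 30 / 11.2)² = 38.55
Round up: n = 39.

39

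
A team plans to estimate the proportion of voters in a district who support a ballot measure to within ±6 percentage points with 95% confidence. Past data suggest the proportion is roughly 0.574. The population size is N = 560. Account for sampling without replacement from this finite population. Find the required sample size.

179

For a proportion with margin E = 0.06 at 95% confidence, z = 1.960.
n = p̂(1−p̂)(z/E)² = 0.574 × 0.426 × (1.960/0.06)² = 260.93 — call this n₀.
Finite-population correction with N = 560: n = n₀ / (1 + (n₀−1)/N) = 260.93 / 1.464 = 178.23
Round up: n = 179.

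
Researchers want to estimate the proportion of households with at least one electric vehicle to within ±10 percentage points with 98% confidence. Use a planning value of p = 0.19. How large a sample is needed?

n = 84

For a proportion with margin E = 0.1 at 98% confidence, z = 2.326.
n = p̂(1−p̂)(z/E)² = 0.19 × 0.81 × (2.326/0.1)² = 83.26
Round up: n = 84.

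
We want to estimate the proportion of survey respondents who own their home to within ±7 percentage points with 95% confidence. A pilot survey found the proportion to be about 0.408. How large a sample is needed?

For a proportion with margin E = 0.07 at 95% confidence, z = 1.960.
n = p̂(1−p̂)(z/E)² = 0.408 × 0.592 × (1.960/0.07)² = 189.36
Round up: n = 190.

n = 190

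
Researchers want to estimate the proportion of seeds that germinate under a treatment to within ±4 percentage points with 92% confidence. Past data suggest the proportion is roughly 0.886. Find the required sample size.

194

For a proportion with margin E = 0.04 at 92% confidence, z = 1.751.
n = p̂(1−p̂)(z/E)² = 0.886 × 0.114 × (1.751/0.04)² = 193.55
Round up: n = 194.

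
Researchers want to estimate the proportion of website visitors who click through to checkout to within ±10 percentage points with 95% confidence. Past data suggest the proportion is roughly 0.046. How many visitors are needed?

For a proportion with margin E = 0.1 at 95% confidence, z = 1.960.
n = p̂(1−p̂)(z/E)² = 0.046 × 0.954 × (1.960/0.1)² = 16.86
Round up: n = 17.

17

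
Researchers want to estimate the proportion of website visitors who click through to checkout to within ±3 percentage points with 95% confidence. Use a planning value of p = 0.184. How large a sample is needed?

For a proportion with margin E = 0.03 at 95% confidence, z = 1.960.
n = p̂(1−p̂)(z/E)² = 0.184 × 0.816 × (1.960/0.03)² = 640.88
Round up: n = 641.

641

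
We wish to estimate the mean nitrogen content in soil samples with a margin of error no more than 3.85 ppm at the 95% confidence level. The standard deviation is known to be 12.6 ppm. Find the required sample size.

42

For a mean, the margin of error is E = z·σ/√n, so n = (zσ/E)².
At 95% confidence, z = 1.960.
n = (1.960 × 12.6 / 3.85)² = 41.15
Round up: n = 42.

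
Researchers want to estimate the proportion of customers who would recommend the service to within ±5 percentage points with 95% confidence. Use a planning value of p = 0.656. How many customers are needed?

n = 347

For a proportion with margin E = 0.05 at 95% confidence, z = 1.960.
n = p̂(1−p̂)(z/E)² = 0.656 × 0.344 × (1.960/0.05)² = 346.76
Round up: n = 347.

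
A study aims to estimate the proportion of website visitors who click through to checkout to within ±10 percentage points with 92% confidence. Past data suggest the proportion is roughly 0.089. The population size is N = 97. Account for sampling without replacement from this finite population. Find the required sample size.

For a proportion with margin E = 0.1 at 92% confidence, z = 1.751.
n = p̂(1−p̂)(z/E)² = 0.089 × 0.911 × (1.751/0.1)² = 24.86 — call this n₀.
Finite-population correction with N = 97: n = n₀ / (1 + (n₀−1)/N) = 24.86 / 1.246 = 19.95
Round up: n = 20.

20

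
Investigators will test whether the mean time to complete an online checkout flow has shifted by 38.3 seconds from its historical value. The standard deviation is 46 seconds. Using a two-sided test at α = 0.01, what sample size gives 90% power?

22

For a one-sample z-test, n = ((z_{α/2} + z_β)·σ/δ)².
z_{α/2} = 2.576 (two-sided α = 0.01); z_β = 1.282 (power 90% → β = 0.1).
n = (3.858 × 46 / 38.3)² = 21.47
Round up: n = 22.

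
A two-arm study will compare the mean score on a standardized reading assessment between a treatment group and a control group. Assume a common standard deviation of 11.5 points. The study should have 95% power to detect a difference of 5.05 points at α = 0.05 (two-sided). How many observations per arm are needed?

135 per group

For two equal groups, n per group = 2·((z_{α/2} + z_β)·σ/δ)².
z_{α/2} = 1.960; z_β = 1.645 (power 95%).
n = 2 × (3.605 × 11.5 / 5.05)² = 2 × 67.39 = 134.78
Round up: n = 135 per group.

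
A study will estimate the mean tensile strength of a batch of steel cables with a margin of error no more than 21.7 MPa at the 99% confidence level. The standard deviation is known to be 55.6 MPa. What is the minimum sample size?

n = 44

For a mean, the margin of error is E = z·σ/√n, so n = (zσ/E)².
At 99% confidence, z = 2.576.
n = (2.576 × 55.6 / 21.7)² = 43.56
Round up: n = 44.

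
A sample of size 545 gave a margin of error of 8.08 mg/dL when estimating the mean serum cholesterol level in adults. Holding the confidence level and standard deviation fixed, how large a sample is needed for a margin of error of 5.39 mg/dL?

Margin of error scales as 1/√n, so n₂ = n₁·(E₁/E₂)².
n₂ = 545 × (8.08/5.39)² = 545 × 2.247 = 1224.62
Round up: n₂ = 1225.

1225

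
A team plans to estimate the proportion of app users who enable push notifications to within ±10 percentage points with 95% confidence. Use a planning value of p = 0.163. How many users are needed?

53

For a proportion with margin E = 0.1 at 95% confidence, z = 1.960.
n = p̂(1−p̂)(z/E)² = 0.163 × 0.837 × (1.960/0.1)² = 52.41
Round up: n = 53.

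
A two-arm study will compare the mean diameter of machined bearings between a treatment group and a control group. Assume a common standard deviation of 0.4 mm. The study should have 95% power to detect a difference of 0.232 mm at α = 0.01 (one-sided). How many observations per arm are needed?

94 per group

For two equal groups, n per group = 2·((z_α + z_β)·σ/δ)².
z_α = 2.326; z_β = 1.645 (power 95%).
n = 2 × (3.971 × 0.4 / 0.232)² = 2 × 46.88 = 93.76
Round up: n = 94 per group.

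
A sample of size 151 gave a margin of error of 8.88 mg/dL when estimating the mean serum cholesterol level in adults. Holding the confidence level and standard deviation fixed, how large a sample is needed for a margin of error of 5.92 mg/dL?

340

Margin of error scales as 1/√n, so n₂ = n₁·(E₁/E₂)².
n₂ = 151 × (8.88/5.92)² = 151 × 2.25 = 339.75
Round up: n₂ = 340.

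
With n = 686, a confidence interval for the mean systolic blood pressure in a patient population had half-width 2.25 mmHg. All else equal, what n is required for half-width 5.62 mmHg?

Margin of error scales as 1/√n, so n₂ = n₁·(E₁/E₂)².
n₂ = 686 × (2.25/5.62)² = 686 × 0.1603 = 109.97
Round up: n₂ = 110.

110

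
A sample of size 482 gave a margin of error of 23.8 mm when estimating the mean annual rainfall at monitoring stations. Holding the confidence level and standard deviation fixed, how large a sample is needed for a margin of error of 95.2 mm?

Margin of error scales as 1/√n, so n₂ = n₁·(E₁/E₂)².
n₂ = 482 × (23.8/95.2)² = 482 × 0.0625 = 30.12
Round up: n₂ = 31.

n = 31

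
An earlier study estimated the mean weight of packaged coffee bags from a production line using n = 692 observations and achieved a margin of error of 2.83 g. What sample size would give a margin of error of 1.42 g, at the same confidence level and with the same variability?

2749

Margin of error scales as 1/√n, so n₂ = n₁·(E₁/E₂)².
n₂ = 692 × (2.83/1.42)² = 692 × 3.972 = 2748.62
Round up: n₂ = 2749.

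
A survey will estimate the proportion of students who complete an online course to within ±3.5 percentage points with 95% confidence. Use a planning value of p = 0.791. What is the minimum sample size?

n = 519

For a proportion with margin E = 0.035 at 95% confidence, z = 1.960.
n = p̂(1−p̂)(z/E)² = 0.791 × 0.209 × (1.960/0.035)² = 518.44
Round up: n = 519.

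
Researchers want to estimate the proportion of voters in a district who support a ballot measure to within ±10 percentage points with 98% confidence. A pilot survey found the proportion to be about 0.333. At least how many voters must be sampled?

For a proportion with margin E = 0.1 at 98% confidence, z = 2.326.
n = p̂(1−p̂)(z/E)² = 0.333 × 0.667 × (2.326/0.1)² = 120.17
Round up: n = 121.

n = 121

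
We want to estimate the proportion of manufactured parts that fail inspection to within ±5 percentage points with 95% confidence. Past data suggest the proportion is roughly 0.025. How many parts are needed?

38

For a proportion with margin E = 0.05 at 95% confidence, z = 1.960.
n = p̂(1−p̂)(z/E)² = 0.025 × 0.975 × (1.960/0.05)² = 37.46
Round up: n = 38.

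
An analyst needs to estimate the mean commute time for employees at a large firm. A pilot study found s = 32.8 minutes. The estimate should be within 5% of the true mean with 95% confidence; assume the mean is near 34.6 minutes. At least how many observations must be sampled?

1381

For a mean, the margin of error is E = z·σ/√n, so n = (zσ/E)².
At 95% confidence, z = 1.960.
E = 5% of 34.6 = 1.73 minutes.
n = (1.960 × 32.8 / 1.73)² = 1380.92
Round up: n = 1381.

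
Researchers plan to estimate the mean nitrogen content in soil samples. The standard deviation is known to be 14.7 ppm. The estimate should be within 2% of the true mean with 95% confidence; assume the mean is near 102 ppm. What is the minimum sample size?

200

For a mean, the margin of error is E = z·σ/√n, so n = (zσ/E)².
At 95% confidence, z = 1.960.
E = 2% of 102 = 2.04 ppm.
n = (1.960 × 14.7 / 2.04)² = 199.47
Round up: n = 200.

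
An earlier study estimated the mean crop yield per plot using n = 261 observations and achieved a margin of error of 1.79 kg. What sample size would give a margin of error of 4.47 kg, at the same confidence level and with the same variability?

Margin of error scales as 1/√n, so n₂ = n₁·(E₁/E₂)².
n₂ = 261 × (1.79/4.47)² = 261 × 0.1604 = 41.86
Round up: n₂ = 42.

42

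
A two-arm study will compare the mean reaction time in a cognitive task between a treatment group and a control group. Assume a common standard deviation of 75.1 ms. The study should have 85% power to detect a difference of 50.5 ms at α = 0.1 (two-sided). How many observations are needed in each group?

32 per group

For two equal groups, n per group = 2·((z_{α/2} + z_β)·σ/δ)².
z_{α/2} = 1.645; z_β = 1.036 (power 85%).
n = 2 × (2.681 × 75.1 / 50.5)² = 2 × 15.90 = 31.80
Round up: n = 32 per group.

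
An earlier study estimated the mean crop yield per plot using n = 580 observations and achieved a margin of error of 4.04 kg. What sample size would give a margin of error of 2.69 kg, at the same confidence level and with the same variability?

Margin of error scales as 1/√n, so n₂ = n₁·(E₁/E₂)².
n₂ = 580 × (4.04/2.69)² = 580 × 2.256 = 1308.48
Round up: n₂ = 1309.

1309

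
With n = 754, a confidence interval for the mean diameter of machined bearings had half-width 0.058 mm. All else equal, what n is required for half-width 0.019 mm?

Margin of error scales as 1/√n, so n₂ = n₁·(E₁/E₂)².
n₂ = 754 × (0.058/0.019)² = 754 × 9.319 = 7026.53
Round up: n₂ = 7027.

n = 7027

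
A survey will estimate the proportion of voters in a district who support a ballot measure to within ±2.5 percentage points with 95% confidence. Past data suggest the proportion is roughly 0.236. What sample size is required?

For a proportion with margin E = 0.025 at 95% confidence, z = 1.960.
n = p̂(1−p̂)(z/E)² = 0.236 × 0.764 × (1.960/0.025)² = 1108.25
Round up: n = 1109.

1109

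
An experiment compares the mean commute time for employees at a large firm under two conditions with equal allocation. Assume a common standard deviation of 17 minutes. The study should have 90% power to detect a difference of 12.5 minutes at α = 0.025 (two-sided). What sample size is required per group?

46 per group

For two equal groups, n per group = 2·((z_{α/2} + z_β)·σ/δ)².
z_{α/2} = 2.241; z_β = 1.282 (power 90%).
n = 2 × (3.523 × 17 / 12.5)² = 2 × 22.96 = 45.92
Round up: n = 46 per group.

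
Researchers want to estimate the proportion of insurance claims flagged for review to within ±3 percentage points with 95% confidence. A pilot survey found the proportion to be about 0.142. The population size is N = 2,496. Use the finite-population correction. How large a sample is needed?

431

For a proportion with margin E = 0.03 at 95% confidence, z = 1.960.
n = p̂(1−p̂)(z/E)² = 0.142 × 0.858 × (1.960/0.03)² = 520.05 — call this n₀.
Finite-population correction with N = 2,496: n = n₀ / (1 + (n₀−1)/N) = 520.05 / 1.208 = 430.50
Round up: n = 431.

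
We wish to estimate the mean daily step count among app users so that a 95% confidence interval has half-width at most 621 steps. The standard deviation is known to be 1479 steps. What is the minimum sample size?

n = 22

For a mean, the margin of error is E = z·σ/√n, so n = (zσ/E)².
At 95% confidence, z = 1.960.
n = (1.960 × 1479 / 621)² = 21.79
Round up: n = 22.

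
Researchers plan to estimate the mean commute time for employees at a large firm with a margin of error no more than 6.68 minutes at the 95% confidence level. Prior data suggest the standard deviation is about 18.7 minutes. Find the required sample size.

n = 31

For a mean, the margin of error is E = z·σ/√n, so n = (zσ/E)².
At 95% confidence, z = 1.960.
n = (1.960 × 18.7 / 6.68)² = 30.11
Round up: n = 31.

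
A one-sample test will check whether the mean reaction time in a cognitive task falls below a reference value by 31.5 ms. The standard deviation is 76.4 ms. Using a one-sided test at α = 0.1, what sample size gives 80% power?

For a one-sample z-test, n = ((z_α + z_β)·σ/δ)².
z_α = 1.282 (one-sided α = 0.1); z_β = 0.842 (power 80% → β = 0.2).
n = (2.124 × 76.4 / 31.5)² = 26.54
Round up: n = 27.

27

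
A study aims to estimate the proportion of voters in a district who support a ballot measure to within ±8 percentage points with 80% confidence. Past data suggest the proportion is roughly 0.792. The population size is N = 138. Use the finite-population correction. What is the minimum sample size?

For a proportion with margin E = 0.08 at 80% confidence, z = 1.282.
n = p̂(1−p̂)(z/E)² = 0.792 × 0.208 × (1.282/0.08)² = 42.30 — call this n₀.
Finite-population correction with N = 138: n = n₀ / (1 + (n₀−1)/N) = 42.30 / 1.299 = 32.56
Round up: n = 33.

33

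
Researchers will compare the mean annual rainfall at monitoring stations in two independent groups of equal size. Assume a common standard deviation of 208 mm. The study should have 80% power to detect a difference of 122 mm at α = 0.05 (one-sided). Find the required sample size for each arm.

36 per group

For two equal groups, n per group = 2·((z_α + z_β)·σ/δ)².
z_α = 1.645; z_β = 0.842 (power 80%).
n = 2 × (2.487 × 208 / 122)² = 2 × 17.98 = 35.96
Round up: n = 36 per group.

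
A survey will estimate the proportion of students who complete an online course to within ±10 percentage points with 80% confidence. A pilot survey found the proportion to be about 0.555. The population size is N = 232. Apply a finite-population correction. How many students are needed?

For a proportion with margin E = 0.1 at 80% confidence, z = 1.282.
n = p̂(1−p̂)(z/E)² = 0.555 × 0.445 × (1.282/0.1)² = 40.59 — call this n₀.
Finite-population correction with N = 232: n = n₀ / (1 + (n₀−1)/N) = 40.59 / 1.171 = 34.66
Round up: n = 35.

35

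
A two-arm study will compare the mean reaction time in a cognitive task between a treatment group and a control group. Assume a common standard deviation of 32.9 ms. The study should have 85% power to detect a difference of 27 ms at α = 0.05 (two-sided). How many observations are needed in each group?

For two equal groups, n per group = 2·((z_{α/2} + z_β)·σ/δ)².
z_{α/2} = 1.960; z_β = 1.036 (power 85%).
n = 2 × (2.996 × 32.9 / 27)² = 2 × 13.33 = 26.66
Round up: n = 27 per group.

27 per group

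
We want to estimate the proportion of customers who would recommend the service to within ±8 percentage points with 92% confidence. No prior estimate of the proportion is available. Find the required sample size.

For a proportion with margin E = 0.08 at 92% confidence, z = 1.751.
With no prior estimate, use p = 0.5, which maximizes p(1−p) at 0.25.
n = 0.25 × (z/E)² = 0.25 × (1.751/0.08)² = 119.77
Round up: n = 120.

n = 120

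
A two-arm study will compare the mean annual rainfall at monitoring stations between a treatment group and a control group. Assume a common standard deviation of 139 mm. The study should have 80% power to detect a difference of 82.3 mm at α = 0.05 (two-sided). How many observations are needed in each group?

45 per group

For two equal groups, n per group = 2·((z_{α/2} + z_β)·σ/δ)².
z_{α/2} = 1.960; z_β = 0.842 (power 80%).
n = 2 × (2.802 × 139 / 82.3)² = 2 × 22.40 = 44.80
Round up: n = 45 per group.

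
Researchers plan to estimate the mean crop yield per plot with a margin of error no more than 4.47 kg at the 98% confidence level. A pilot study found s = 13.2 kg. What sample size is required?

For a mean, the margin of error is E = z·σ/√n, so n = (zσ/E)².
At 98% confidence, z = 2.326.
n = (2.326 × 13.2 / 4.47)² = 47.18
Round up: n = 48.

n = 48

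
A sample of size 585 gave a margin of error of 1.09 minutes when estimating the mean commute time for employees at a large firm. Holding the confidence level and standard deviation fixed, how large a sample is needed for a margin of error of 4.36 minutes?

n = 37

Margin of error scales as 1/√n, so n₂ = n₁·(E₁/E₂)².
n₂ = 585 × (1.09/4.36)² = 585 × 0.0625 = 36.56
Round up: n₂ = 37.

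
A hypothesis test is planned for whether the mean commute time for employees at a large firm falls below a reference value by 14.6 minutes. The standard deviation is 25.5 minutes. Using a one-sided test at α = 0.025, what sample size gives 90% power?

33

For a one-sample z-test, n = ((z_α + z_β)·σ/δ)².
z_α = 1.960 (one-sided α = 0.025); z_β = 1.282 (power 90% → β = 0.1).
n = (3.242 × 25.5 / 14.6)² = 32.06
Round up: n = 33.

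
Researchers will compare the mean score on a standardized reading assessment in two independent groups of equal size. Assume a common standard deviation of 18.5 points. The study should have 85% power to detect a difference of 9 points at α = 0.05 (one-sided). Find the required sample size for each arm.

61 per group

For two equal groups, n per group = 2·((z_α + z_β)·σ/δ)².
z_α = 1.645; z_β = 1.036 (power 85%).
n = 2 × (2.681 × 18.5 / 9)² = 2 × 30.37 = 60.74
Round up: n = 61 per group.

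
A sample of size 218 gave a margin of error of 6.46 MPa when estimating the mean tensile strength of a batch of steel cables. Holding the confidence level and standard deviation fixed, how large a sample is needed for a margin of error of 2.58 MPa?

1367

Margin of error scales as 1/√n, so n₂ = n₁·(E₁/E₂)².
n₂ = 218 × (6.46/2.58)² = 218 × 6.269 = 1366.64
Round up: n₂ = 1367.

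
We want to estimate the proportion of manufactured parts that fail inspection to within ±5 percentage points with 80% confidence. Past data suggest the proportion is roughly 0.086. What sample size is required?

For a proportion with margin E = 0.05 at 80% confidence, z = 1.282.
n = p̂(1−p̂)(z/E)² = 0.086 × 0.914 × (1.282/0.05)² = 51.68
Round up: n = 52.

52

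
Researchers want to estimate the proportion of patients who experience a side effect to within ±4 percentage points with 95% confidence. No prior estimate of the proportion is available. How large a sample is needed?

For a proportion with margin E = 0.04 at 95% confidence, z = 1.960.
With no prior estimate, use p = 0.5, which maximizes p(1−p) at 0.25.
n = 0.25 × (z/E)² = 0.25 × (1.960/0.04)² = 600.25
Round up: n = 601.

601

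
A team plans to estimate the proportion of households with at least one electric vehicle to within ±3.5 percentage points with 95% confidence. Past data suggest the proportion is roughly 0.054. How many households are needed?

161

For a proportion with margin E = 0.035 at 95% confidence, z = 1.960.
n = p̂(1−p̂)(z/E)² = 0.054 × 0.946 × (1.960/0.035)² = 160.20
Round up: n = 161.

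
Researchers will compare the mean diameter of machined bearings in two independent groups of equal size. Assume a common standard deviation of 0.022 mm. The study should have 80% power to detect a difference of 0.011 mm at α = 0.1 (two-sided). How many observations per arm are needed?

For two equal groups, n per group = 2·((z_{α/2} + z_β)·σ/δ)².
z_{α/2} = 1.645; z_β = 0.842 (power 80%).
n = 2 × (2.487 × 0.022 / 0.011)² = 2 × 24.74 = 49.48
Round up: n = 50 per group.

50 per group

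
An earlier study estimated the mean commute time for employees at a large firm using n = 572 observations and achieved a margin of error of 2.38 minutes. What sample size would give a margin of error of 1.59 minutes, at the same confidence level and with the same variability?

1282

Margin of error scales as 1/√n, so n₂ = n₁·(E₁/E₂)².
n₂ = 572 × (2.38/1.59)² = 572 × 2.241 = 1281.85
Round up: n₂ = 1282.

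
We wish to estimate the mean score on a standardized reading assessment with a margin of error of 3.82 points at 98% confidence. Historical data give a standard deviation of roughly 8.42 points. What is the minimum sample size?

27

For a mean, the margin of error is E = z·σ/√n, so n = (zσ/E)².
At 98% confidence, z = 2.326.
n = (2.326 × 8.42 / 3.82)² = 26.29
Round up: n = 27.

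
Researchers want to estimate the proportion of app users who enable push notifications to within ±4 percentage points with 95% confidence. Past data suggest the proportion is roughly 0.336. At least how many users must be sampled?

For a proportion with margin E = 0.04 at 95% confidence, z = 1.960.
n = p̂(1−p̂)(z/E)² = 0.336 × 0.664 × (1.960/0.04)² = 535.67
Round up: n = 536.

536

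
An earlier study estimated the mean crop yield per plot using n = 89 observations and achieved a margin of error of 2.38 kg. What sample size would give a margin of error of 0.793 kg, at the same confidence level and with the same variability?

Margin of error scales as 1/√n, so n₂ = n₁·(E₁/E₂)².
n₂ = 89 × (2.38/0.793)² = 89 × 9.008 = 801.71
Round up: n₂ = 802.

802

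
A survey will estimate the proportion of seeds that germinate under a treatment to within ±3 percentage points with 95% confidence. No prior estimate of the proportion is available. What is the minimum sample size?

For a proportion with margin E = 0.03 at 95% confidence, z = 1.960.
With no prior estimate, use p = 0.5, which maximizes p(1−p) at 0.25.
n = 0.25 × (z/E)² = 0.25 × (1.960/0.03)² = 1067.11
Round up: n = 1068.

1068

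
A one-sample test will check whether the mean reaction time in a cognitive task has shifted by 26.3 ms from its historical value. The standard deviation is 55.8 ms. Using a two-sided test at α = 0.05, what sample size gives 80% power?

For a one-sample z-test, n = ((z_{α/2} + z_β)·σ/δ)².
z_{α/2} = 1.960 (two-sided α = 0.05); z_β = 0.842 (power 80% → β = 0.2).
n = (2.802 × 55.8 / 26.3)² = 35.34
Round up: n = 36.

36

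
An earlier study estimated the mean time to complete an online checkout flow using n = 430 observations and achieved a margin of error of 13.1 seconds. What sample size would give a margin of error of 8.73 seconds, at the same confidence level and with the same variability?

n = 969

Margin of error scales as 1/√n, so n₂ = n₁·(E₁/E₂)².
n₂ = 430 × (13.1/8.73)² = 430 × 2.252 = 968.36
Round up: n₂ = 969.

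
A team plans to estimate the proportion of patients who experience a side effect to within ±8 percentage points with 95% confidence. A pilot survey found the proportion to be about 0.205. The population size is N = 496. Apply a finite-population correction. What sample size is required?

82

For a proportion with margin E = 0.08 at 95% confidence, z = 1.960.
n = p̂(1−p̂)(z/E)² = 0.205 × 0.795 × (1.960/0.08)² = 97.83 — call this n₀.
Finite-population correction with N = 496: n = n₀ / (1 + (n₀−1)/N) = 97.83 / 1.195 = 81.87
Round up: n = 82.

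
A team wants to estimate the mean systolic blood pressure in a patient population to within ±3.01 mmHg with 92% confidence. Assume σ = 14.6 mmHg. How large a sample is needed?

For a mean, the margin of error is E = z·σ/√n, so n = (zσ/E)².
At 92% confidence, z = 1.751.
n = (1.751 × 14.6 / 3.01)² = 72.13
Round up: n = 73.

73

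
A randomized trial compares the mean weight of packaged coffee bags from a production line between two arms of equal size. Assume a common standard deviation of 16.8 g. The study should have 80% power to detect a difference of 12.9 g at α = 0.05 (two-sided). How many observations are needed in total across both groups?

For two equal groups, n per group = 2·((z_{α/2} + z_β)·σ/δ)².
z_{α/2} = 1.960; z_β = 0.842 (power 80%).
n = 2 × (2.802 × 16.8 / 12.9)² = 2 × 13.32 = 26.64
Round up: n = 27 per group.
Total across both groups: 2 × 27 = 54.

54 total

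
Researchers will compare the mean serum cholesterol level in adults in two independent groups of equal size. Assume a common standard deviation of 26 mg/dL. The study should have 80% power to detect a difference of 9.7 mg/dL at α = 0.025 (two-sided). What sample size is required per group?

137 per group

For two equal groups, n per group = 2·((z_{α/2} + z_β)·σ/δ)².
z_{α/2} = 2.241; z_β = 0.842 (power 80%).
n = 2 × (3.083 × 26 / 9.7)² = 2 × 68.29 = 136.58
Round up: n = 137 per group.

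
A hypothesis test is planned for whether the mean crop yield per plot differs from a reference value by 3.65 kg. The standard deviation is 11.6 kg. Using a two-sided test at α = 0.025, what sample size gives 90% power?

For a one-sample z-test, n = ((z_{α/2} + z_β)·σ/δ)².
z_{α/2} = 2.241 (two-sided α = 0.025); z_β = 1.282 (power 90% → β = 0.1).
n = (3.523 × 11.6 / 3.65)² = 125.36
Round up: n = 126.

126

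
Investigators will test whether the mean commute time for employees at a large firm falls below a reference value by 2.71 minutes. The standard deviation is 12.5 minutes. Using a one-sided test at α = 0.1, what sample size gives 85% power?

For a one-sample z-test, n = ((z_α + z_β)·σ/δ)².
z_α = 1.282 (one-sided α = 0.1); z_β = 1.036 (power 85% → β = 0.15).
n = (2.318 × 12.5 / 2.71)² = 114.32
Round up: n = 115.

n = 115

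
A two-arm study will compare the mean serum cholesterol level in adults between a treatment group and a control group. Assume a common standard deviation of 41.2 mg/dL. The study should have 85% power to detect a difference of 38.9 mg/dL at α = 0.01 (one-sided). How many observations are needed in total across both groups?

For two equal groups, n per group = 2·((z_α + z_β)·σ/δ)².
z_α = 2.326; z_β = 1.036 (power 85%).
n = 2 × (3.362 × 41.2 / 38.9)² = 2 × 12.68 = 25.36
Round up: n = 26 per group.
Total across both groups: 2 × 26 = 52.

52 total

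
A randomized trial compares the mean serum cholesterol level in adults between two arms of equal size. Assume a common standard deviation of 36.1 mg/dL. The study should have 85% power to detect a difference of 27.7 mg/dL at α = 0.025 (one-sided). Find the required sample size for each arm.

For two equal groups, n per group = 2·((z_α + z_β)·σ/δ)².
z_α = 1.960; z_β = 1.036 (power 85%).
n = 2 × (2.996 × 36.1 / 27.7)² = 2 × 15.25 = 30.50
Round up: n = 31 per group.

31 per group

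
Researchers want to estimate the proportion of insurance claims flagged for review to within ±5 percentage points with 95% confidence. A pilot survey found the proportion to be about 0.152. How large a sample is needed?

For a proportion with margin E = 0.05 at 95% confidence, z = 1.960.
n = p̂(1−p̂)(z/E)² = 0.152 × 0.848 × (1.960/0.05)² = 198.07
Round up: n = 199.

199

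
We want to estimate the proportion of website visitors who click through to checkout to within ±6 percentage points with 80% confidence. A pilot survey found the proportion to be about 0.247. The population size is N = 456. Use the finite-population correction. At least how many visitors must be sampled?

For a proportion with margin E = 0.06 at 80% confidence, z = 1.282.
n = p̂(1−p̂)(z/E)² = 0.247 × 0.753 × (1.282/0.06)² = 84.91 — call this n₀.
Finite-population correction with N = 456: n = n₀ / (1 + (n₀−1)/N) = 84.91 / 1.184 = 71.71
Round up: n = 72.

72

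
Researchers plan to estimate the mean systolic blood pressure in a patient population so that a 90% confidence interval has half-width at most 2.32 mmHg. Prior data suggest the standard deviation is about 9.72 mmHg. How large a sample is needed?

48

For a mean, the margin of error is E = z·σ/√n, so n = (zσ/E)².
At 90% confidence, z = 1.645.
n = (1.645 × 9.72 / 2.32)² = 47.50
Round up: n = 48.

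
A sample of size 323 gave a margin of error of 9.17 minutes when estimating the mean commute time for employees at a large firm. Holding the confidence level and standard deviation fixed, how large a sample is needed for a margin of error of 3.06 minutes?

2901

Margin of error scales as 1/√n, so n₂ = n₁·(E₁/E₂)².
n₂ = 323 × (9.17/3.06)² = 323 × 8.98 = 2900.54
Round up: n₂ = 2901.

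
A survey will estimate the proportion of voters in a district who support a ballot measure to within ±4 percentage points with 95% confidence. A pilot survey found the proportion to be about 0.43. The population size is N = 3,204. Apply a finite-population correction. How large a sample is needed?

n = 498

For a proportion with margin E = 0.04 at 95% confidence, z = 1.960.
n = p̂(1−p̂)(z/E)² = 0.43 × 0.57 × (1.960/0.04)² = 588.49 — call this n₀.
Finite-population correction with N = 3,204: n = n₀ / (1 + (n₀−1)/N) = 588.49 / 1.183 = 497.46
Round up: n = 498.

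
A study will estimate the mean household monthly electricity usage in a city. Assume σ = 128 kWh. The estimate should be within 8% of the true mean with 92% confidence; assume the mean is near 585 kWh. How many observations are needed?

n = 23

For a mean, the margin of error is E = z·σ/√n, so n = (zσ/E)².
At 92% confidence, z = 1.751.
E = 8% of 585 = 46.8 kWh.
n = (1.751 × 128 / 46.8)² = 22.94
Round up: n = 23.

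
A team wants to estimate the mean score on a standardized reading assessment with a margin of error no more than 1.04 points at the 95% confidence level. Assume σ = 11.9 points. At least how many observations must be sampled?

503

For a mean, the margin of error is E = z·σ/√n, so n = (zσ/E)².
At 95% confidence, z = 1.960.
n = (1.960 × 11.9 / 1.04)² = 502.97
Round up: n = 503.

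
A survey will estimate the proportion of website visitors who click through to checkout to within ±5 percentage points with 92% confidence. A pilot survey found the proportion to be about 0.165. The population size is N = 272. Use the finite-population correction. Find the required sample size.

For a proportion with margin E = 0.05 at 92% confidence, z = 1.751.
n = p̂(1−p̂)(z/E)² = 0.165 × 0.835 × (1.751/0.05)² = 168.97 — call this n₀.
Finite-population correction with N = 272: n = n₀ / (1 + (n₀−1)/N) = 168.97 / 1.618 = 104.43
Round up: n = 105.

105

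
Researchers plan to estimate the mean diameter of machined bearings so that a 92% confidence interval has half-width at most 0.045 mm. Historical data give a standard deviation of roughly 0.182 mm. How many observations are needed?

n = 51

For a mean, the margin of error is E = z·σ/√n, so n = (zσ/E)².
At 92% confidence, z = 1.751.
n = (1.751 × 0.182 / 0.045)² = 50.15
Round up: n = 51.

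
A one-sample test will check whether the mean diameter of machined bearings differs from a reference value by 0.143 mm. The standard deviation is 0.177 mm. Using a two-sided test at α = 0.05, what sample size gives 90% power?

For a one-sample z-test, n = ((z_{α/2} + z_β)·σ/δ)².
z_{α/2} = 1.960 (two-sided α = 0.05); z_β = 1.282 (power 90% → β = 0.1).
n = (3.242 × 0.177 / 0.143)² = 16.10
Round up: n = 17.

n = 17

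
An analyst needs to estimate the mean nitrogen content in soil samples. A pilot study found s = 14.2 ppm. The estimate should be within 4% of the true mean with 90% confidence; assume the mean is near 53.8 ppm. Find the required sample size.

For a mean, the margin of error is E = z·σ/√n, so n = (zσ/E)².
At 90% confidence, z = 1.645.
E = 4% of 53.8 = 2.152 ppm.
n = (1.645 × 14.2 / 2.152)² = 117.82
Round up: n = 118.

118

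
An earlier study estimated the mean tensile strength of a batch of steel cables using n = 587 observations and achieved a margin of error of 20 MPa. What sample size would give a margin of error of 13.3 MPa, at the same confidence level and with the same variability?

1328

Margin of error scales as 1/√n, so n₂ = n₁·(E₁/E₂)².
n₂ = 587 × (20/13.3)² = 587 × 2.261 = 1327.21
Round up: n₂ = 1328.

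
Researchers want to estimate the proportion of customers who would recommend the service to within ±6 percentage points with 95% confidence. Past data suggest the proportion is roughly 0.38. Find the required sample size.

252

For a proportion with margin E = 0.06 at 95% confidence, z = 1.960.
n = p̂(1−p̂)(z/E)² = 0.38 × 0.62 × (1.960/0.06)² = 251.41
Round up: n = 252.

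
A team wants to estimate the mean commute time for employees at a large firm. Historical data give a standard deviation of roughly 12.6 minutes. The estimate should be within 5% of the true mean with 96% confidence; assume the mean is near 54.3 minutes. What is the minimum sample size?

n = 91

For a mean, the margin of error is E = z·σ/√n, so n = (zσ/E)².
At 96% confidence, z = 2.054.
E = 5% of 54.3 = 2.715 minutes.
n = (2.054 × 12.6 / 2.715)² = 90.87
Round up: n = 91.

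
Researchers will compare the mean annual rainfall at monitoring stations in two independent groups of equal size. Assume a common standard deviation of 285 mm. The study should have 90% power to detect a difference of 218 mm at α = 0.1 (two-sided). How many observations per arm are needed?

For two equal groups, n per group = 2·((z_{α/2} + z_β)·σ/δ)².
z_{α/2} = 1.645; z_β = 1.282 (power 90%).
n = 2 × (2.927 × 285 / 218)² = 2 × 14.64 = 29.28
Round up: n = 30 per group.

30 per group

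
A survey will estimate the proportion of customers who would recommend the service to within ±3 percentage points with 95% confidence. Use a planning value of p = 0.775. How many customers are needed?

n = 745

For a proportion with margin E = 0.03 at 95% confidence, z = 1.960.
n = p̂(1−p̂)(z/E)² = 0.775 × 0.225 × (1.960/0.03)² = 744.31
Round up: n = 745.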